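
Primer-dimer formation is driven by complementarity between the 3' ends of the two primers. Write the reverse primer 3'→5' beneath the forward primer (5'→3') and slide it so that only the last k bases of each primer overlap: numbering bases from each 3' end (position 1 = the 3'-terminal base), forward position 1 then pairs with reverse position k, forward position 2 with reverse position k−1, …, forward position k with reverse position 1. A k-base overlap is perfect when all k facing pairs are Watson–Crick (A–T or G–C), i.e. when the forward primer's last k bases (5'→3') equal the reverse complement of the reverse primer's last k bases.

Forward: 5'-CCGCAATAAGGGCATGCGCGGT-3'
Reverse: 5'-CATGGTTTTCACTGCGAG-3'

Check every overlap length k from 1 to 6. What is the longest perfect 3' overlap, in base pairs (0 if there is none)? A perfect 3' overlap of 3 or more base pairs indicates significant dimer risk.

Last 6 bases (5'→3') — forward …CGCGGT, reverse …TGCGAG.
Reverse complement of the reverse primer's last 6 bases: CTCGCA; its first k bases are the reverse complement of the reverse primer's last k bases, so a perfect k-base overlap needs the forward primer's last k bases to equal them.
Comparing (forward last k vs required): k=1: T vs C ✗; k=2: GT vs CT ✗; k=3: GGT vs CTC ✗; k=4: CGGT vs CTCG ✗; k=5: GCGGT vs CTCGC ✗; k=6: CGCGGT vs CTCGCA ✗.
No overlap length from 1 to 6 is perfect, so the longest perfect 3' overlap is 0.

Longest perfect overlap: 0 complementary base pairs; below the dimer-risk threshold (threshold 3).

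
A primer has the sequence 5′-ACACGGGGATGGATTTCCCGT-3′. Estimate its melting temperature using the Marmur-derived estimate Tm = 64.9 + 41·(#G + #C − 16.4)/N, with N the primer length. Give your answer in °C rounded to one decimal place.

Base counts: A=4, T=5, G=7, C=5; G+C = 12, N = 21.
Tm = 64.9 + 41·(12 − 16.4)/21 = 64.9 + -180.40/21 = 56.3°C.

56.3°C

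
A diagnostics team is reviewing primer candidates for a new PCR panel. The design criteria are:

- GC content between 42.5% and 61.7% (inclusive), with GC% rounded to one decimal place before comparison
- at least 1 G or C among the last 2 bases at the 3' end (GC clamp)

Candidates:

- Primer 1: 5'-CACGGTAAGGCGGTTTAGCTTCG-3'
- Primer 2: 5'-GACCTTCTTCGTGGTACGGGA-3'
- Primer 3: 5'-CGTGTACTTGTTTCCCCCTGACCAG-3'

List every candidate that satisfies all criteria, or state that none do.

Primer 1, Primer 2 and Primer 3.

Primer 1 (23 nt, A=4 T=6 G=8 C=5): GC 13/23 = 56.5% ✓; 3' end CG has 2 G/C ✓ — passes.
Primer 2 (21 nt, A=3 T=6 G=7 C=5): GC 12/21 = 57.1% ✓; 3' end GA has 1 G/C ✓ — passes.
Primer 3 (25 nt, A=3 T=8 G=5 C=9): GC 14/25 = 56.0% ✓; 3' end AG has 1 G/C ✓ — passes.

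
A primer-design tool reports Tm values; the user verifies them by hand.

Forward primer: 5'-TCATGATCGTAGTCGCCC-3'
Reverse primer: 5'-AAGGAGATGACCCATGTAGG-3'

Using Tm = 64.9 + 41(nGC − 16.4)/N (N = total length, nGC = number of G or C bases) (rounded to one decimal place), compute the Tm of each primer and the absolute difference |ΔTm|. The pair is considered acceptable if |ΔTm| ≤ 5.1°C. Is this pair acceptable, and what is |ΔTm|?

Forward: G+C = 10, N = 18 → Tm = 64.9 + 41·(10 − 16.4)/18 = 50.3°C.
Reverse: G+C = 10, N = 20 → Tm = 64.9 + 41·(10 − 16.4)/20 = 51.8°C.
|ΔTm| = |50.3 − 51.8| = 1.5°C, ≤ 5.1°C.

|ΔTm| = 1.5°C; the pair is acceptable.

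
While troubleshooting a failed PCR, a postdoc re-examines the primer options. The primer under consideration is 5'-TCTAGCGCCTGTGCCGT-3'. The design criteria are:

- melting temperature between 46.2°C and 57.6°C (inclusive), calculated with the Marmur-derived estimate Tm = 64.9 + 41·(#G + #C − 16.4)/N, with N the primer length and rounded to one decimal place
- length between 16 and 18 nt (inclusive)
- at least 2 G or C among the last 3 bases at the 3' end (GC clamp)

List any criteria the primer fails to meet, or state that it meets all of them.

Base counts: A=1, T=5, G=5, C=6 (length 17).
Tm: Tm = 64.9 + 41·(11 − 16.4)/17 = 51.9°C ✓
length: length 17 ✓
GC clamp: 3' end CGT has 2 G/C ✓

Meets all criteria.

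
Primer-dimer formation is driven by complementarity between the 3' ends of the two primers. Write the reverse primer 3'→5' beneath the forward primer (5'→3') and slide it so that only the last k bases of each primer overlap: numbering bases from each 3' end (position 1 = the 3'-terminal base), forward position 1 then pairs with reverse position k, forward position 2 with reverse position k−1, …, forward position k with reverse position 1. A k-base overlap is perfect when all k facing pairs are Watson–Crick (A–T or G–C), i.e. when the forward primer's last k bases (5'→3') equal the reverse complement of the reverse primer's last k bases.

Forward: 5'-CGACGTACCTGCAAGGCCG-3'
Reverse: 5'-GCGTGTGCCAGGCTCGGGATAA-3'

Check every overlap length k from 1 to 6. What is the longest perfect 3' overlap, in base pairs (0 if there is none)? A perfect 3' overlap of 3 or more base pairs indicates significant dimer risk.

Last 6 bases (5'→3') — forward …AGGCCG, reverse …GGATAA.
Reverse complement of the reverse primer's last 6 bases: TTATCC; its first k bases are the reverse complement of the reverse primer's last k bases, so a perfect k-base overlap needs the forward primer's last k bases to equal them.
Comparing (forward last k vs required): k=1: G vs T ✗; k=2: CG vs TT ✗; k=3: CCG vs TTA ✗; k=4: GCCG vs TTAT ✗; k=5: GGCCG vs TTATC ✗; k=6: AGGCCG vs TTATCC ✗.
No overlap length from 1 to 6 is perfect, so the longest perfect 3' overlap is 0.

Longest perfect overlap: 0 complementary base pairs; below the dimer-risk threshold (threshold 3).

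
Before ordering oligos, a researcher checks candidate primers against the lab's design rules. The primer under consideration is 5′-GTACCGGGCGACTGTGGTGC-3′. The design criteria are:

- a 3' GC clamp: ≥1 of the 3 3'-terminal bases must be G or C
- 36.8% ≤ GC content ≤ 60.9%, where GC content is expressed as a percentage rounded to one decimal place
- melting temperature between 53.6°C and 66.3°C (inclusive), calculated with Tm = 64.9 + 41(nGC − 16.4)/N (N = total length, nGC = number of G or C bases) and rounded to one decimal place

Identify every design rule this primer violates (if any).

Fails: GC content.

Base counts: A=2, T=4, G=9, C=5 (length 20).
GC clamp: 3' end TGC has 2 G/C ✓
GC content: GC 14/20 = 70.0%, outside 36.8–60.9% ✗
Tm: Tm = 64.9 + 41·(14 − 16.4)/20 = 60.0°C ✓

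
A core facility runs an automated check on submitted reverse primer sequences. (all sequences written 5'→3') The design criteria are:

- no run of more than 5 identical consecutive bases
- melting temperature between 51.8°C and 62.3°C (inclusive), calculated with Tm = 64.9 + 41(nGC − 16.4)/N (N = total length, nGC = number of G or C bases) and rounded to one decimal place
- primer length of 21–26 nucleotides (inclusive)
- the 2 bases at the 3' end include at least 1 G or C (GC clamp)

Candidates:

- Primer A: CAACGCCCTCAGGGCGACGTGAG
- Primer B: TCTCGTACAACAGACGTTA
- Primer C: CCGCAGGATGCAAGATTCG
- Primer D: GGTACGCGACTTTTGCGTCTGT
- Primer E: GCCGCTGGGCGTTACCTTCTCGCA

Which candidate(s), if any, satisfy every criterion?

Primer A (23 nt, A=5 T=2 G=8 C=8): longest run = 3 ✓; Tm = 64.9 + 41·(16 − 16.4)/23 = 64.2°C, outside 51.8–62.3°C ✗; length 23 ✓; 3' end AG has 1 G/C ✓ — fails.
Primer B (19 nt, A=6 T=5 G=3 C=5): longest run = 2 ✓; Tm = 64.9 + 41·(8 − 16.4)/19 = 46.8°C, outside 51.8–62.3°C ✗; length 19, outside 21–26 ✗; 3' end TA has 0 G/C, need ≥1 ✗ — fails.
Primer C (19 nt, A=5 T=3 G=6 C=5): longest run = 2 ✓; Tm = 64.9 + 41·(11 − 16.4)/19 = 53.2°C ✓; length 19, outside 21–26 ✗; 3' end CG has 2 G/C ✓ — fails.
Primer D (22 nt, A=2 T=8 G=7 C=5): longest run = 4 ✓; Tm = 64.9 + 41·(12 − 16.4)/22 = 56.7°C ✓; length 22 ✓; 3' end GT has 1 G/C ✓ — passes.
Primer E (24 nt, A=2 T=6 G=7 C=9): longest run = 3 ✓; Tm = 64.9 + 41·(16 − 16.4)/24 = 64.2°C, outside 51.8–62.3°C ✗; length 24 ✓; 3' end CA has 1 G/C ✓ — fails.

Primer D only.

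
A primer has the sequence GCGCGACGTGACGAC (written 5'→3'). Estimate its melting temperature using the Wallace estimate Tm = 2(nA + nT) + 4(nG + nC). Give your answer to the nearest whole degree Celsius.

Base counts: A=3, T=1, G=6, C=5 (length 15).
Tm = 2·(3+1) + 4·(6+5) = 2·4 + 4·11 = 8 + 44 = 52°C.

52°C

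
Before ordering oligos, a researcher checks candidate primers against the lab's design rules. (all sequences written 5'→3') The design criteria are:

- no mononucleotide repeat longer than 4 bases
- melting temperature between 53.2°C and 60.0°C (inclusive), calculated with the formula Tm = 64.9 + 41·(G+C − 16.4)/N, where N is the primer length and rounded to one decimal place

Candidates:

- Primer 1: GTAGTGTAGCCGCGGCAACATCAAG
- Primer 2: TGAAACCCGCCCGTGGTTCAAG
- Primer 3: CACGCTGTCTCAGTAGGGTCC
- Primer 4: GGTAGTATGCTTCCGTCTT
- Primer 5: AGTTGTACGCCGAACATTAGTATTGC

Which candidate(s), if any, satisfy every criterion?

Primer 1 (25 nt, A=7 T=4 G=8 C=6): longest run = 2 ✓; Tm = 64.9 + 41·(14 − 16.4)/25 = 61.0°C, outside 53.2–60.0°C ✗ — fails.
Primer 2 (22 nt, A=5 T=4 G=6 C=7): longest run = 3 ✓; Tm = 64.9 + 41·(13 − 16.4)/22 = 58.6°C ✓ — passes.
Primer 3 (21 nt, A=3 T=5 G=6 C=7): longest run = 3 ✓; Tm = 64.9 + 41·(13 − 16.4)/21 = 58.3°C ✓ — passes.
Primer 4 (19 nt, A=2 T=8 G=5 C=4): longest run = 2 ✓; Tm = 64.9 + 41·(9 − 16.4)/19 = 48.9°C, outside 53.2–60.0°C ✗ — fails.
Primer 5 (26 nt, A=7 T=8 G=6 C=5): longest run = 2 ✓; Tm = 64.9 + 41·(11 − 16.4)/26 = 56.4°C ✓ — passes.

Primer 2, Primer 3 and Primer 5.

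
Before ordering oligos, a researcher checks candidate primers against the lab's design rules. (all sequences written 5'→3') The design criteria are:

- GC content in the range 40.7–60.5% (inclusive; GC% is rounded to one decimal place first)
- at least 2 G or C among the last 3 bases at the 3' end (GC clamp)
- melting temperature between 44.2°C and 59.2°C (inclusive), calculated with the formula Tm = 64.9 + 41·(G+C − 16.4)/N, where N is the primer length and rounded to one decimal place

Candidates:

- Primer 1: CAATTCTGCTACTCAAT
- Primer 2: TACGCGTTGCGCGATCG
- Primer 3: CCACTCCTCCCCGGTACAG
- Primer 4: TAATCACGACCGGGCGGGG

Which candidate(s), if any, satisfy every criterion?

None of the candidates satisfy all criteria.

Primer 1 (17 nt, A=5 T=6 G=1 C=5): GC 6/17 = 35.3%, outside 40.7–60.5% ✗; 3' end AAT has 0 G/C, need ≥2 ✗; Tm = 64.9 + 41·(6 − 16.4)/17 = 39.8°C, outside 44.2–59.2°C ✗ — fails.
Primer 2 (17 nt, A=2 T=4 G=6 C=5): GC 11/17 = 64.7%, outside 40.7–60.5% ✗; 3' end TCG has 2 G/C ✓; Tm = 64.9 + 41·(11 − 16.4)/17 = 51.9°C ✓ — fails.
Primer 3 (19 nt, A=3 T=3 G=3 C=10): GC 13/19 = 68.4%, outside 40.7–60.5% ✗; 3' end CAG has 2 G/C ✓; Tm = 64.9 + 41·(13 − 16.4)/19 = 57.6°C ✓ — fails.
Primer 4 (19 nt, A=4 T=2 G=8 C=5): GC 13/19 = 68.4%, outside 40.7–60.5% ✗; 3' end GGG has 3 G/C ✓; Tm = 64.9 + 41·(13 − 16.4)/19 = 57.6°C ✓ — fails.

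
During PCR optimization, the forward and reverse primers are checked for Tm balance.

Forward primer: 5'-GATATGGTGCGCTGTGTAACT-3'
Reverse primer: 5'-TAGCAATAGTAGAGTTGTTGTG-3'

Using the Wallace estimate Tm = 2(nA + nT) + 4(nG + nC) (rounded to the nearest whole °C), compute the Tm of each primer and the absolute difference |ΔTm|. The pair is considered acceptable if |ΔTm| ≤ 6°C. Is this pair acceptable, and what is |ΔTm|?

Forward: A=4 T=7 G=7 C=3 → Tm = 2·11 + 4·10 = 62°C.
Reverse: A=6 T=8 G=7 C=1 → Tm = 2·14 + 4·8 = 60°C.
|ΔTm| = |62 − 60| = 2°C, ≤ 6°C.

|ΔTm| = 2°C; the pair is acceptable.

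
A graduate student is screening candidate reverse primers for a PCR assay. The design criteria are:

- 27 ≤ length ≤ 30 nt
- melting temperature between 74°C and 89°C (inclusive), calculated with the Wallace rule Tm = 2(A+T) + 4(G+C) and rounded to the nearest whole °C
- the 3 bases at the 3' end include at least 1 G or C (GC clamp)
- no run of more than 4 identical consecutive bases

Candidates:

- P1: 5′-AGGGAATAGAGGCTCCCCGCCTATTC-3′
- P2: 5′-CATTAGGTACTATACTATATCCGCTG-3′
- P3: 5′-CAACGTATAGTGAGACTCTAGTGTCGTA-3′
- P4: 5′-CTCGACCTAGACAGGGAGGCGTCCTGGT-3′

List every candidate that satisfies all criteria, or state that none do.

P3 only.

P1 (26 nt, A=6 T=5 G=7 C=8): length 26, outside 27–30 ✗; Tm = 2·11 + 4·15 = 82°C ✓; 3' end TTC has 1 G/C ✓; longest run = 4 ✓ — fails.
P2 (26 nt, A=7 T=9 G=4 C=6): length 26, outside 27–30 ✗; Tm = 2·16 + 4·10 = 72°C, outside 74–89°C ✗; 3' end CTG has 2 G/C ✓; longest run = 2 ✓ — fails.
P3 (28 nt, A=8 T=8 G=7 C=5): length 28 ✓; Tm = 2·16 + 4·12 = 80°C ✓; 3' end GTA has 1 G/C ✓; longest run = 2 ✓ — passes.
P4 (28 nt, A=5 T=5 G=10 C=8): length 28 ✓; Tm = 2·10 + 4·18 = 92°C, outside 74–89°C ✗; 3' end GGT has 2 G/C ✓; longest run = 3 ✓ — fails.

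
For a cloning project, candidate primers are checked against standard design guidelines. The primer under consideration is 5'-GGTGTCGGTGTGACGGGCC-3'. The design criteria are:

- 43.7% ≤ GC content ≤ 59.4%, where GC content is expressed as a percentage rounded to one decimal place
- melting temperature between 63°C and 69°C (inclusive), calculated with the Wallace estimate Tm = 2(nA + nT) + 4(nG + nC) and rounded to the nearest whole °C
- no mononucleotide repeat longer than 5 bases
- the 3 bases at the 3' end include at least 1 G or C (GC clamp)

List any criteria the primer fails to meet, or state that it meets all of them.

Base counts: A=1, T=4, G=10, C=4 (length 19).
GC content: GC 14/19 = 73.7%, outside 43.7–59.4% ✗
Tm: Tm = 2·5 + 4·14 = 66°C ✓
homopolymer run: longest run = 3 ✓
GC clamp: 3' end GCC has 3 G/C ✓

Fails: GC content.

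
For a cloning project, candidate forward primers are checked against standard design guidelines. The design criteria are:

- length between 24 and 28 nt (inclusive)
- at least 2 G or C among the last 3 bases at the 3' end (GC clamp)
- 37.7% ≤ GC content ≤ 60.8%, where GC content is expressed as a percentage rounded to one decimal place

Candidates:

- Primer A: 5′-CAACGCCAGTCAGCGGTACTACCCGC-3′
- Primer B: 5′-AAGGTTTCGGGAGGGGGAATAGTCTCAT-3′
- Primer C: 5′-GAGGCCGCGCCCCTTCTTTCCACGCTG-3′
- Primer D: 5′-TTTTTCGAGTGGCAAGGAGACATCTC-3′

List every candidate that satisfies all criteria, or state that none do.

Primer A (26 nt, A=6 T=3 G=6 C=11): length 26 ✓; 3' end CGC has 3 G/C ✓; GC 17/26 = 65.4%, outside 37.7–60.8% ✗ — fails.
Primer B (28 nt, A=7 T=7 G=11 C=3): length 28 ✓; 3' end CAT has 1 G/C, need ≥2 ✗; GC 14/28 = 50.0% ✓ — fails.
Primer C (27 nt, A=2 T=6 G=7 C=12): length 27 ✓; 3' end CTG has 2 G/C ✓; GC 19/27 = 70.4%, outside 37.7–60.8% ✗ — fails.
Primer D (26 nt, A=6 T=8 G=7 C=5): length 26 ✓; 3' end CTC has 2 G/C ✓; GC 12/26 = 46.2% ✓ — passes.

Primer D only.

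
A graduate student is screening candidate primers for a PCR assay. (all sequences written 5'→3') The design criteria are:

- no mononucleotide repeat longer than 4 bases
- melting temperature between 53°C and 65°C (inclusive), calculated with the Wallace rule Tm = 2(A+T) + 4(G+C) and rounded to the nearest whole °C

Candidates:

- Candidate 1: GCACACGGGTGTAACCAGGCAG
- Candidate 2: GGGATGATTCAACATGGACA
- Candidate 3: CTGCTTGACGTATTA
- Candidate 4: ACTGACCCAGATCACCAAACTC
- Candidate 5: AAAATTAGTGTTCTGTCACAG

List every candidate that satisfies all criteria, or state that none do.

Candidate 1 (22 nt, A=6 T=2 G=8 C=6): longest run = 3 ✓; Tm = 2·8 + 4·14 = 72°C, outside 53–65°C ✗ — fails.
Candidate 2 (20 nt, A=7 T=4 G=6 C=3): longest run = 3 ✓; Tm = 2·11 + 4·9 = 58°C ✓ — passes.
Candidate 3 (15 nt, A=3 T=6 G=3 C=3): longest run = 2 ✓; Tm = 2·9 + 4·6 = 42°C, outside 53–65°C ✗ — fails.
Candidate 4 (22 nt, A=8 T=3 G=2 C=9): longest run = 3 ✓; Tm = 2·11 + 4·11 = 66°C, outside 53–65°C ✗ — fails.
Candidate 5 (21 nt, A=7 T=7 G=4 C=3): longest run = 4 ✓; Tm = 2·14 + 4·7 = 56°C ✓ — passes.

Candidate 2 and Candidate 5.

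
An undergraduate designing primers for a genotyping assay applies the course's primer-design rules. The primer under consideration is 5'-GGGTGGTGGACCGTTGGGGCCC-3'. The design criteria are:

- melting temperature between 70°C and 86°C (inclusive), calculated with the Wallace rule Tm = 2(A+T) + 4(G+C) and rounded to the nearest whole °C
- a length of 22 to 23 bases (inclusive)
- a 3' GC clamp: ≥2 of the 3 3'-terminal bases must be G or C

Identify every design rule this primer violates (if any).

Base counts: A=1, T=4, G=12, C=5 (length 22).
Tm: Tm = 2·5 + 4·17 = 78°C ✓
length: length 22 ✓
GC clamp: 3' end CCC has 3 G/C ✓

Meets all criteria.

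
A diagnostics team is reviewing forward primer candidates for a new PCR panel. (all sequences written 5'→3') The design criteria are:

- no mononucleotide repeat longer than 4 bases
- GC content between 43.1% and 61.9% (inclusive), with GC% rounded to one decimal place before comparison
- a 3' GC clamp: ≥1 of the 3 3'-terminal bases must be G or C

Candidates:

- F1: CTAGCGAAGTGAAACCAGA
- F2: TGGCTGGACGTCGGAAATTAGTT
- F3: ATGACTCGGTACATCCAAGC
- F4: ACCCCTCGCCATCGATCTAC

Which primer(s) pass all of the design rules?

F1 (19 nt, A=8 T=2 G=5 C=4): longest run = 3 ✓; GC 9/19 = 47.4% ✓; 3' end AGA has 1 G/C ✓ — passes.
F2 (23 nt, A=5 T=7 G=8 C=3): longest run = 3 ✓; GC 11/23 = 47.8% ✓; 3' end GTT has 1 G/C ✓ — passes.
F3 (20 nt, A=6 T=4 G=4 C=6): longest run = 2 ✓; GC 10/20 = 50.0% ✓; 3' end AGC has 2 G/C ✓ — passes.
F4 (20 nt, A=4 T=4 G=2 C=10): longest run = 4 ✓; GC 12/20 = 60.0% ✓; 3' end TAC has 1 G/C ✓ — passes.

F1, F2, F3 and F4.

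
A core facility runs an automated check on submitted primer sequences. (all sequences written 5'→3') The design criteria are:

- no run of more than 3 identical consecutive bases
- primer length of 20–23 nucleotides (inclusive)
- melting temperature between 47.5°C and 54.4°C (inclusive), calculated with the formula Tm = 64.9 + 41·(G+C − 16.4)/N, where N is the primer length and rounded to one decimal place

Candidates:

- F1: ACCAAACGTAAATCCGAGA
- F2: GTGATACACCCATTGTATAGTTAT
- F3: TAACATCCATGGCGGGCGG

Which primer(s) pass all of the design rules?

F1 (19 nt, A=9 T=2 G=3 C=5): longest run = 3 ✓; length 19, outside 20–23 ✗; Tm = 64.9 + 41·(8 − 16.4)/19 = 46.8°C, outside 47.5–54.4°C ✗ — fails.
F2 (24 nt, A=7 T=9 G=4 C=4): longest run = 3 ✓; length 24, outside 20–23 ✗; Tm = 64.9 + 41·(8 − 16.4)/24 = 50.6°C ✓ — fails.
F3 (19 nt, A=4 T=3 G=7 C=5): longest run = 3 ✓; length 19, outside 20–23 ✗; Tm = 64.9 + 41·(12 − 16.4)/19 = 55.4°C, outside 47.5–54.4°C ✗ — fails.

None of the candidates satisfy all criteria.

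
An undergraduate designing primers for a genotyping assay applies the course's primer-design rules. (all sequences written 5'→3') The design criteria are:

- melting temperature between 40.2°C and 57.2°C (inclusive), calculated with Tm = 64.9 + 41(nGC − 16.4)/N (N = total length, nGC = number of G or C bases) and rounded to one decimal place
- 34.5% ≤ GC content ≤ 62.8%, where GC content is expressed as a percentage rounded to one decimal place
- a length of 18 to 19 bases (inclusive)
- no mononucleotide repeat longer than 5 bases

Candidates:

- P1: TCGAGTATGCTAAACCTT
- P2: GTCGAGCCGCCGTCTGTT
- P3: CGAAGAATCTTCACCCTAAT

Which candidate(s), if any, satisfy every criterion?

P1 only.

P1 (18 nt, A=5 T=6 G=3 C=4): Tm = 64.9 + 41·(7 − 16.4)/18 = 43.5°C ✓; GC 7/18 = 38.9% ✓; length 18 ✓; longest run = 3 ✓ — passes.
P2 (18 nt, A=1 T=5 G=6 C=6): Tm = 64.9 + 41·(12 − 16.4)/18 = 54.9°C ✓; GC 12/18 = 66.7%, outside 34.5–62.8% ✗; length 18 ✓; longest run = 2 ✓ — fails.
P3 (20 nt, A=7 T=5 G=2 C=6): Tm = 64.9 + 41·(8 − 16.4)/20 = 47.7°C ✓; GC 8/20 = 40.0% ✓; length 20, outside 18–19 ✗; longest run = 3 ✓ — fails.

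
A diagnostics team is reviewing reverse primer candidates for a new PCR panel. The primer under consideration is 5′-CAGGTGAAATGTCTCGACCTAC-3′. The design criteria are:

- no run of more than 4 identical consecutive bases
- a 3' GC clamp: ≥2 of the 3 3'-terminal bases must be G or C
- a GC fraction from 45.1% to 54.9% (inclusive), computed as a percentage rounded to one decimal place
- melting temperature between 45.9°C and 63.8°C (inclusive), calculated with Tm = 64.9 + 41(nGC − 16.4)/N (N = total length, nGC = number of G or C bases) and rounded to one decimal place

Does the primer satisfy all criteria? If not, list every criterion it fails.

Base counts: A=6, T=5, G=5, C=6 (length 22).
homopolymer run: longest run = 3 ✓
GC clamp: 3' end TAC has 1 G/C, need ≥2 ✗
GC content: GC 11/22 = 50.0% ✓
Tm: Tm = 64.9 + 41·(11 − 16.4)/22 = 54.8°C ✓

Fails: GC clamp.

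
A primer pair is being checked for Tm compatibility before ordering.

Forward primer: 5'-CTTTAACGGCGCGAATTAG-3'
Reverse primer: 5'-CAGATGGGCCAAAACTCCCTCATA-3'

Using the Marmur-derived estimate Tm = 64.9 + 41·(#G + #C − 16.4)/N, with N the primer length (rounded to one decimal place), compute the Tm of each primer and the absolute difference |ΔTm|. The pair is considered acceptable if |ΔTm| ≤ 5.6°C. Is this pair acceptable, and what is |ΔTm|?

Forward: G+C = 9, N = 19 → Tm = 64.9 + 41·(9 − 16.4)/19 = 48.9°C.
Reverse: G+C = 12, N = 24 → Tm = 64.9 + 41·(12 − 16.4)/24 = 57.4°C.
|ΔTm| = |48.9 − 57.4| = 8.5°C, > 5.6°C.

|ΔTm| = 8.5°C; the pair is not acceptable.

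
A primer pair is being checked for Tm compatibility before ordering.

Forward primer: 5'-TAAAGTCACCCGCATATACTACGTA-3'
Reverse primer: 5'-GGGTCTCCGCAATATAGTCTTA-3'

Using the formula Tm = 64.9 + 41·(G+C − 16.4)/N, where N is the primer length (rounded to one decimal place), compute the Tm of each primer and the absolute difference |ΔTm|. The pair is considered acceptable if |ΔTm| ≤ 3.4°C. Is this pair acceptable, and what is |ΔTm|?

Forward: G+C = 10, N = 25 → Tm = 64.9 + 41·(10 − 16.4)/25 = 54.4°C.
Reverse: G+C = 10, N = 22 → Tm = 64.9 + 41·(10 − 16.4)/22 = 53.0°C.
|ΔTm| = |54.4 − 53.0| = 1.4°C, ≤ 3.4°C.

|ΔTm| = 1.4°C; the pair is acceptable.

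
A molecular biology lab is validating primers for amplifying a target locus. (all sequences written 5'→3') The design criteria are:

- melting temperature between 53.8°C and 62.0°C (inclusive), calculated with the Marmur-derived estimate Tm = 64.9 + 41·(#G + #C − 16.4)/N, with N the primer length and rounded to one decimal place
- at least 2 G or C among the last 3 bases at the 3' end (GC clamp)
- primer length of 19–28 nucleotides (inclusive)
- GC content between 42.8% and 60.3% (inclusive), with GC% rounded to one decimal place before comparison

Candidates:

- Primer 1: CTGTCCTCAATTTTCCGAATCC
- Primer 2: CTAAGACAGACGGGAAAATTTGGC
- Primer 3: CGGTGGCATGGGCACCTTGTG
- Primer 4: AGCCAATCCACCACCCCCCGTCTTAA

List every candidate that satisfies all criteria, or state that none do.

Primer 1 (22 nt, A=4 T=8 G=2 C=8): Tm = 64.9 + 41·(10 − 16.4)/22 = 53.0°C, outside 53.8–62.0°C ✗; 3' end TCC has 2 G/C ✓; length 22 ✓; GC 10/22 = 45.5% ✓ — fails.
Primer 2 (24 nt, A=9 T=4 G=7 C=4): Tm = 64.9 + 41·(11 − 16.4)/24 = 55.7°C ✓; 3' end GGC has 3 G/C ✓; length 24 ✓; GC 11/24 = 45.8% ✓ — passes.
Primer 3 (21 nt, A=2 T=5 G=9 C=5): Tm = 64.9 + 41·(14 − 16.4)/21 = 60.2°C ✓; 3' end GTG has 2 G/C ✓; length 21 ✓; GC 14/21 = 66.7%, outside 42.8–60.3% ✗ — fails.
Primer 4 (26 nt, A=7 T=4 G=2 C=13): Tm = 64.9 + 41·(15 − 16.4)/26 = 62.7°C, outside 53.8–62.0°C ✗; 3' end TAA has 0 G/C, need ≥2 ✗; length 26 ✓; GC 15/26 = 57.7% ✓ — fails.

Primer 2 only.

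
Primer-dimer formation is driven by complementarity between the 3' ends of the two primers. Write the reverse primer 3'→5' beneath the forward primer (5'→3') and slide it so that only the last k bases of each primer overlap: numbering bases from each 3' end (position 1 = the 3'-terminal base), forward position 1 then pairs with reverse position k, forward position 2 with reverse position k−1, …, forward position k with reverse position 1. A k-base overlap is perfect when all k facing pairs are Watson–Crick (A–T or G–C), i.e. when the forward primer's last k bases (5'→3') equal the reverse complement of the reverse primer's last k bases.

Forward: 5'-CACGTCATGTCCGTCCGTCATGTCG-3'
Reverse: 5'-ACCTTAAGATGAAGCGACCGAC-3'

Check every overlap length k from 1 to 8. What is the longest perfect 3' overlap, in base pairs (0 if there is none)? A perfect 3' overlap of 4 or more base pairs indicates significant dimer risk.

Longest perfect overlap: 4 complementary base pairs; significant dimer risk (threshold 4).

Last 8 bases (5'→3') — forward …TCATGTCG, reverse …CGACCGAC.
Reverse complement of the reverse primer's last 8 bases: GTCGGTCG; its first k bases are the reverse complement of the reverse primer's last k bases, so a perfect k-base overlap needs the forward primer's last k bases to equal them.
Comparing (forward last k vs required): k=1: G vs G ✓; k=2: CG vs GT ✗; k=3: TCG vs GTC ✗; k=4: GTCG vs GTCG ✓; k=5: TGTCG vs GTCGG ✗; k=6: ATGTCG vs GTCGGT ✗; k=7: CATGTCG vs GTCGGTC ✗; k=8: TCATGTCG vs GTCGGTCG ✗.
Perfect overlaps at k = 1, 4; the largest is 4.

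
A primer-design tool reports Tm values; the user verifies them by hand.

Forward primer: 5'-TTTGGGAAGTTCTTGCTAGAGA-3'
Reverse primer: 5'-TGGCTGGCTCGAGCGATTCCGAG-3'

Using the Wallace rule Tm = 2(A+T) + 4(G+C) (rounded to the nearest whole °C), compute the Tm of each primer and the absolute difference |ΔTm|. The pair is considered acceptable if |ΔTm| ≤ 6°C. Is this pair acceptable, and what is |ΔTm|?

Forward: A=5 T=8 G=7 C=2 → Tm = 2·13 + 4·9 = 62°C.
Reverse: A=3 T=5 G=9 C=6 → Tm = 2·8 + 4·15 = 76°C.
|ΔTm| = |62 − 76| = 14°C, > 6°C.

|ΔTm| = 14°C; the pair is not acceptable.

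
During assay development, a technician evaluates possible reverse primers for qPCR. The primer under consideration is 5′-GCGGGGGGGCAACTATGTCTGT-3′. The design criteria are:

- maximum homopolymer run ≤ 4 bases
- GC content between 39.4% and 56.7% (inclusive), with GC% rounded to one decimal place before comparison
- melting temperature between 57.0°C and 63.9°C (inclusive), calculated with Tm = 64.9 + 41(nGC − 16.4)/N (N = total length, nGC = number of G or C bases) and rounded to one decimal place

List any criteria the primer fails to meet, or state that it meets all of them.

Base counts: A=3, T=5, G=10, C=4 (length 22).
homopolymer run: longest run = 7, exceeds 4 ✗
GC content: GC 14/22 = 63.6%, outside 39.4–56.7% ✗
Tm: Tm = 64.9 + 41·(14 − 16.4)/22 = 60.4°C ✓

Fails: homopolymer run, GC content.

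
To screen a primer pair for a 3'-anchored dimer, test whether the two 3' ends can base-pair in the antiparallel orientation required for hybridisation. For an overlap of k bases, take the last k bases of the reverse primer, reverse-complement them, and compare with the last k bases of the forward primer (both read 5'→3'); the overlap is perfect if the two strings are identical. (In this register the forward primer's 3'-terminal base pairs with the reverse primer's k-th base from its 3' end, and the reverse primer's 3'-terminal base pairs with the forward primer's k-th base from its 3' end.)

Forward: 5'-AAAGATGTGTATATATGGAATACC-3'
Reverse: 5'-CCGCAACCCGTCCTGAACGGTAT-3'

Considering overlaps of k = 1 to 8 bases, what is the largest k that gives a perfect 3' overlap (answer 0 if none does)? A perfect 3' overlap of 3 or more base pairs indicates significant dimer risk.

Longest perfect overlap: 5 complementary base pairs; significant dimer risk (threshold 3).

Last 8 bases (5'→3') — forward …GGAATACC, reverse …AACGGTAT.
Reverse complement of the reverse primer's last 8 bases: ATACCGTT; its first k bases are the reverse complement of the reverse primer's last k bases, so a perfect k-base overlap needs the forward primer's last k bases to equal them.
Comparing (forward last k vs required): k=1: C vs A ✗; k=2: CC vs AT ✗; k=3: ACC vs ATA ✗; k=4: TACC vs ATAC ✗; k=5: ATACC vs ATACC ✓; k=6: AATACC vs ATACCG ✗; k=7: GAATACC vs ATACCGT ✗; k=8: GGAATACC vs ATACCGTT ✗.
Only k = 5 is perfect, so the longest perfect 3' overlap is 5.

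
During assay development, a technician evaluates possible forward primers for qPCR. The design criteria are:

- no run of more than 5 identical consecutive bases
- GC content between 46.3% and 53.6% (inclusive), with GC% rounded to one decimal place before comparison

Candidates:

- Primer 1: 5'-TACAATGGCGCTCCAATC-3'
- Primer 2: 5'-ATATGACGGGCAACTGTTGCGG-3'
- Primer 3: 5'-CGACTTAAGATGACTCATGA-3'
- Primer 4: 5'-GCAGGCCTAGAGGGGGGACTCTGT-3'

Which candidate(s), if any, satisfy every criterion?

Primer 1 (18 nt, A=5 T=4 G=3 C=6): longest run = 2 ✓; GC 9/18 = 50.0% ✓ — passes.
Primer 2 (22 nt, A=5 T=5 G=8 C=4): longest run = 3 ✓; GC 12/22 = 54.5%, outside 46.3–53.6% ✗ — fails.
Primer 3 (20 nt, A=7 T=5 G=4 C=4): longest run = 2 ✓; GC 8/20 = 40.0%, outside 46.3–53.6% ✗ — fails.
Primer 4 (24 nt, A=4 T=4 G=11 C=5): longest run = 6, exceeds 5 ✗; GC 16/24 = 66.7%, outside 46.3–53.6% ✗ — fails.

Primer 1 only.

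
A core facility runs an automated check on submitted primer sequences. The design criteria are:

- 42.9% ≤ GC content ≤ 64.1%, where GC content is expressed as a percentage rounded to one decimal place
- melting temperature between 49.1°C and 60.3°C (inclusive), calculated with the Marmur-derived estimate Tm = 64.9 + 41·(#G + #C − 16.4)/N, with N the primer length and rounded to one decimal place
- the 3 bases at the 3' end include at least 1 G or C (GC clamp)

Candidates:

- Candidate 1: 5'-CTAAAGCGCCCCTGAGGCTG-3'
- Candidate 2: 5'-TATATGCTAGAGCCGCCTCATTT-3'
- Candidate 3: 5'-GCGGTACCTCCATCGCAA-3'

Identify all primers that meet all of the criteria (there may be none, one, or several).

Candidate 1 (20 nt, A=4 T=3 G=6 C=7): GC 13/20 = 65.0%, outside 42.9–64.1% ✗; Tm = 64.9 + 41·(13 − 16.4)/20 = 57.9°C ✓; 3' end CTG has 2 G/C ✓ — fails.
Candidate 2 (23 nt, A=5 T=8 G=4 C=6): GC 10/23 = 43.5% ✓; Tm = 64.9 + 41·(10 − 16.4)/23 = 53.5°C ✓; 3' end TTT has 0 G/C, need ≥1 ✗ — fails.
Candidate 3 (18 nt, A=4 T=3 G=4 C=7): GC 11/18 = 61.1% ✓; Tm = 64.9 + 41·(11 − 16.4)/18 = 52.6°C ✓; 3' end CAA has 1 G/C ✓ — passes.

Candidate 3 only.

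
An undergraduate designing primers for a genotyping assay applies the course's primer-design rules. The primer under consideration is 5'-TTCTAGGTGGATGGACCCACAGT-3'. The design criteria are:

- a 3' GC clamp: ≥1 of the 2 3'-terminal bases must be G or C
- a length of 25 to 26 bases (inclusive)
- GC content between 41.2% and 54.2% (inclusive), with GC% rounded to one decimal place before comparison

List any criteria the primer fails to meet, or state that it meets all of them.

Base counts: A=5, T=6, G=7, C=5 (length 23).
GC clamp: 3' end GT has 1 G/C ✓
length: length 23, outside 25–26 ✗
GC content: GC 12/23 = 52.2% ✓

Fails: length.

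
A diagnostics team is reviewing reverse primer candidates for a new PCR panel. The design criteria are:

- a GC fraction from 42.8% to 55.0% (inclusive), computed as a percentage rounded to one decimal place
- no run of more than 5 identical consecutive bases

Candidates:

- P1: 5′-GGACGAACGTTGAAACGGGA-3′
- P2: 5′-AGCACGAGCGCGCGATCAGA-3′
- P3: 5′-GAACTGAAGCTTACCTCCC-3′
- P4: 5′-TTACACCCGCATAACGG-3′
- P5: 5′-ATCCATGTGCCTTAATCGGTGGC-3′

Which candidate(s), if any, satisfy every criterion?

P1, P3, P4 and P5.

P1 (20 nt, A=7 T=2 G=8 C=3): GC 11/20 = 55.0% ✓; longest run = 3 ✓ — passes.
P2 (20 nt, A=6 T=1 G=7 C=6): GC 13/20 = 65.0%, outside 42.8–55.0% ✗; longest run = 1 ✓ — fails.
P3 (19 nt, A=5 T=4 G=3 C=7): GC 10/19 = 52.6% ✓; longest run = 3 ✓ — passes.
P4 (17 nt, A=5 T=3 G=3 C=6): GC 9/17 = 52.9% ✓; longest run = 3 ✓ — passes.
P5 (23 nt, A=4 T=7 G=6 C=6): GC 12/23 = 52.2% ✓; longest run = 2 ✓ — passes.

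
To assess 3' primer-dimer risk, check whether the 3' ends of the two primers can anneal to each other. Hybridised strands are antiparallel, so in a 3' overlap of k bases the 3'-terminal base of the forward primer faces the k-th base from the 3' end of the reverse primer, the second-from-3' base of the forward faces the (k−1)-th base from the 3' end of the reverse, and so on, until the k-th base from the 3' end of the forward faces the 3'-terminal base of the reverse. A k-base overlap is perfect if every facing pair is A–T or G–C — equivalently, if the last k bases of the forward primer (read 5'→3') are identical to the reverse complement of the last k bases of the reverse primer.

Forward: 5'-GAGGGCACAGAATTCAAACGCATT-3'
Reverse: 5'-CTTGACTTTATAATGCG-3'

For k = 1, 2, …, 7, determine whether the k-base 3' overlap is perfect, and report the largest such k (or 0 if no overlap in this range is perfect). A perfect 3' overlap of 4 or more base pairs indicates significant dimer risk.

Last 7 bases (5'→3') — forward …ACGCATT, reverse …TAATGCG.
Reverse complement of the reverse primer's last 7 bases: CGCATTA; its first k bases are the reverse complement of the reverse primer's last k bases, so a perfect k-base overlap needs the forward primer's last k bases to equal them.
Comparing (forward last k vs required): k=1: T vs C ✗; k=2: TT vs CG ✗; k=3: ATT vs CGC ✗; k=4: CATT vs CGCA ✗; k=5: GCATT vs CGCAT ✗; k=6: CGCATT vs CGCATT ✓; k=7: ACGCATT vs CGCATTA ✗.
Only k = 6 is perfect, so the longest perfect 3' overlap is 6.

Longest perfect overlap: 6 complementary base pairs; significant dimer risk (threshold 4).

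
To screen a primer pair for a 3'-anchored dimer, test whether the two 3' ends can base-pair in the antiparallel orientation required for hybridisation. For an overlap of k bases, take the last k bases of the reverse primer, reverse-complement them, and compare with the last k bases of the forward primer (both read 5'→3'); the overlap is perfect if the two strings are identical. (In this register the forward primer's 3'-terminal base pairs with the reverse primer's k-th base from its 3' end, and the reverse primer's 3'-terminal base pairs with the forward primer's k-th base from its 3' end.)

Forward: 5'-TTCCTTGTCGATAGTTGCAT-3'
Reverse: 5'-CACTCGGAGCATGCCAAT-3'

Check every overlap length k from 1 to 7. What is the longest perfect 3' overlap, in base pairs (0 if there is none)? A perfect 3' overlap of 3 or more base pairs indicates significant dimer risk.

Longest perfect overlap: 2 complementary base pairs; below the dimer-risk threshold (threshold 3).

Last 7 bases (5'→3') — forward …GTTGCAT, reverse …TGCCAAT.
Reverse complement of the reverse primer's last 7 bases: ATTGGCA; its first k bases are the reverse complement of the reverse primer's last k bases, so a perfect k-base overlap needs the forward primer's last k bases to equal them.
Comparing (forward last k vs required): k=1: T vs A ✗; k=2: AT vs AT ✓; k=3: CAT vs ATT ✗; k=4: GCAT vs ATTG ✗; k=5: TGCAT vs ATTGG ✗; k=6: TTGCAT vs ATTGGC ✗; k=7: GTTGCAT vs ATTGGCA ✗.
Only k = 2 is perfect, so the longest perfect 3' overlap is 2.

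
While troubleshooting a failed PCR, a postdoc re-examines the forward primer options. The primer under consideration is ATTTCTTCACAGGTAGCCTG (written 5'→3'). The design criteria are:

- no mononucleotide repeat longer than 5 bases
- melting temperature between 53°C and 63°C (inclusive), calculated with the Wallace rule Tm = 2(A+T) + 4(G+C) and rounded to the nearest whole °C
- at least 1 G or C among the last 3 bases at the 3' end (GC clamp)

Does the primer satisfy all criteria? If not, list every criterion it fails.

Meets all criteria.

Base counts: A=4, T=7, G=4, C=5 (length 20).
homopolymer run: longest run = 3 ✓
Tm: Tm = 2·11 + 4·9 = 58°C ✓
GC clamp: 3' end CTG has 2 G/C ✓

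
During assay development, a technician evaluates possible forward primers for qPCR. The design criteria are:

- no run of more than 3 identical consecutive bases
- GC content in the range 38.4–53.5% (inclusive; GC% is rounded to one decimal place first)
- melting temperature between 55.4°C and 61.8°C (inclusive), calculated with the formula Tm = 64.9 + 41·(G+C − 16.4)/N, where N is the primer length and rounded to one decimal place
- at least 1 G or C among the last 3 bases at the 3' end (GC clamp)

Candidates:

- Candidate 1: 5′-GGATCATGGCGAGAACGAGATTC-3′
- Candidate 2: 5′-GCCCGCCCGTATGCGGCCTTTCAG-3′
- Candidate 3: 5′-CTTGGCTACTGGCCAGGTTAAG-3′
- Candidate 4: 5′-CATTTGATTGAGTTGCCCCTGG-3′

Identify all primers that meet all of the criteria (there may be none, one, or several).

Candidate 1 only.

Candidate 1 (23 nt, A=7 T=4 G=8 C=4): longest run = 2 ✓; GC 12/23 = 52.2% ✓; Tm = 64.9 + 41·(12 − 16.4)/23 = 57.1°C ✓; 3' end TTC has 1 G/C ✓ — passes.
Candidate 2 (24 nt, A=2 T=5 G=7 C=10): longest run = 3 ✓; GC 17/24 = 70.8%, outside 38.4–53.5% ✗; Tm = 64.9 + 41·(17 − 16.4)/24 = 65.9°C, outside 55.4–61.8°C ✗; 3' end CAG has 2 G/C ✓ — fails.
Candidate 3 (22 nt, A=4 T=6 G=7 C=5): longest run = 2 ✓; GC 12/22 = 54.5%, outside 38.4–53.5% ✗; Tm = 64.9 + 41·(12 − 16.4)/22 = 56.7°C ✓; 3' end AAG has 1 G/C ✓ — fails.
Candidate 4 (22 nt, A=3 T=8 G=6 C=5): longest run = 4, exceeds 3 ✗; GC 11/22 = 50.0% ✓; Tm = 64.9 + 41·(11 − 16.4)/22 = 54.8°C, outside 55.4–61.8°C ✗; 3' end TGG has 2 G/C ✓ — fails.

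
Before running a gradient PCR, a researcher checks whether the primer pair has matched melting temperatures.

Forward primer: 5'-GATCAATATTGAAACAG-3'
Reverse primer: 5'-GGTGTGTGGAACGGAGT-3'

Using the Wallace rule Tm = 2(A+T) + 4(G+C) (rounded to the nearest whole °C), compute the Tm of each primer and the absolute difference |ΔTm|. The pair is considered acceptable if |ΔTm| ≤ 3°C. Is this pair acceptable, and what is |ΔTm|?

|ΔTm| = 10°C; the pair is not acceptable.

Forward: A=8 T=4 G=3 C=2 → Tm = 2·12 + 4·5 = 44°C.
Reverse: A=3 T=4 G=9 C=1 → Tm = 2·7 + 4·10 = 54°C.
|ΔTm| = |44 − 54| = 10°C, > 3°C.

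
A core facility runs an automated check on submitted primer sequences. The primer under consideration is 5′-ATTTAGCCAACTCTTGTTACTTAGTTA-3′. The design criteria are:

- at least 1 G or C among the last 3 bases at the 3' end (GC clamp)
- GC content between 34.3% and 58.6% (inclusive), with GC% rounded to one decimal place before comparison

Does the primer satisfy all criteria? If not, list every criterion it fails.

Fails: GC clamp, GC content.

Base counts: A=7, T=12, G=3, C=5 (length 27).
GC clamp: 3' end TTA has 0 G/C, need ≥1 ✗
GC content: GC 8/27 = 29.6%, outside 34.3–58.6% ✗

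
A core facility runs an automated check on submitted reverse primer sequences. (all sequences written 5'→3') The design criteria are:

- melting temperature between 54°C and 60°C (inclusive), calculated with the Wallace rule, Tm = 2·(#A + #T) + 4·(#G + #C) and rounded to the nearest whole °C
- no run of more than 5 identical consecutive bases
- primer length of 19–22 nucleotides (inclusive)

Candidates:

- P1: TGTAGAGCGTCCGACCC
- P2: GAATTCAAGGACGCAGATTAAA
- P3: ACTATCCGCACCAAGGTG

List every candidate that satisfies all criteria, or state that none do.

P1 (17 nt, A=3 T=3 G=5 C=6): Tm = 2·6 + 4·11 = 56°C ✓; longest run = 3 ✓; length 17, outside 19–22 ✗ — fails.
P2 (22 nt, A=10 T=4 G=5 C=3): Tm = 2·14 + 4·8 = 60°C ✓; longest run = 3 ✓; length 22 ✓ — passes.
P3 (18 nt, A=5 T=3 G=4 C=6): Tm = 2·8 + 4·10 = 56°C ✓; longest run = 2 ✓; length 18, outside 19–22 ✗ — fails.

P2 only.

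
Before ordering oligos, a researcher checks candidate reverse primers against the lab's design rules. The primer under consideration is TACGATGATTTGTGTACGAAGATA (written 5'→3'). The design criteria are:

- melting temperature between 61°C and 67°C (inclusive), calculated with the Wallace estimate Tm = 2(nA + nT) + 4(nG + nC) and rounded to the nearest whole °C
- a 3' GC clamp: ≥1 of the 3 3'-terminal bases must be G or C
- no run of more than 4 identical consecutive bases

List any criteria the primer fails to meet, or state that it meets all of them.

Base counts: A=8, T=8, G=6, C=2 (length 24).
Tm: Tm = 2·16 + 4·8 = 64°C ✓
GC clamp: 3' end ATA has 0 G/C, need ≥1 ✗
homopolymer run: longest run = 3 ✓

Fails: GC clamp.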